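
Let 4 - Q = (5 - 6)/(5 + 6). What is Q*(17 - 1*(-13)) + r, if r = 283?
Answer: 4463/11 ≈ 405.73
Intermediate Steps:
Q = 45/11 (Q = 4 - (5 - 6)/(5 + 6) = 4 - (-1)/11 = 4 - 1*(-1/11) = 4 + 1/11 = 45/11 ≈ 4.0909)
Q*(17 - 1*(-13)) + r = 45*(17 - 1*(-13))/11 + 283 = 45*(17 + 13)/11 + 283 = (45/11)*30 + 283 = 1350/11 + 283 = 4463/11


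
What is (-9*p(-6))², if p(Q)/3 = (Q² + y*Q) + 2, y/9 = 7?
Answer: 84272400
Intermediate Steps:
y = 63 (y = 9*7 = 63)
p(Q) = 6 + 3*Q² + 189*Q (p(Q) = 3*((Q² + 63*Q) + 2) = 3*(2 + Q² + 63*Q) = 6 + 3*Q² + 189*Q)
(-9*p(-6))² = (-9*(6 + 3*(-6)² + 189*(-6)))² = (-9*(6 + 3*36 - 1134))² = (-9*(6 + 108 - 1134))² = (-9*(-1020))² = 9180² = 84272400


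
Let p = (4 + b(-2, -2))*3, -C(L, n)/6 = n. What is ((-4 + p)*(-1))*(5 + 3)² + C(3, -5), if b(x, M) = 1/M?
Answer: -386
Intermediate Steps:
C(L, n) = -6*n
p = 21/2 (p = (4 + 1/(-2))*3 = (4 - ½)*3 = (7/2)*3 = 21/2 ≈ 10.500)
((-4 + p)*(-1))*(5 + 3)² + C(3, -5) = ((-4 + 21/2)*(-1))*(5 + 3)² - 6*(-5) = ((13/2)*(-1))*8² + 30 = -13/2*64 + 30 = -416 + 30 = -386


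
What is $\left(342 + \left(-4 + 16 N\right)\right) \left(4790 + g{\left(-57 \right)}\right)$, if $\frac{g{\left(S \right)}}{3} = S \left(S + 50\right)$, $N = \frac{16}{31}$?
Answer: $\frac{64264458}{31} \approx 2.073 \cdot 10^{6}$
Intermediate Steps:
$N = \frac{16}{31}$ ($N = 16 \cdot \frac{1}{31} = \frac{16}{31} \approx 0.51613$)
$g{\left(S \right)} = 3 S \left(50 + S\right)$ ($g{\left(S \right)} = 3 S \left(S + 50\right) = 3 S \left(50 + S\right)$)
$\left(342 + \left(-4 + 16 N\right)\right) \left(4790 + g{\left(-57 \right)}\right) = \left(342 + \left(-4 + 16 \cdot \frac{16}{31}\right)\right) \left(4790 + 3 \left(-57\right) \left(50 - 57\right)\right) = \left(342 + \left(-4 + \frac{256}{31}\right)\right) \left(4790 + 3 \left(-57\right) \left(-7\right)\right) = \left(342 + \frac{132}{31}\right) \left(4790 + 1197\right) = \frac{10734}{31} \cdot 5987 = \frac{64264458}{31}$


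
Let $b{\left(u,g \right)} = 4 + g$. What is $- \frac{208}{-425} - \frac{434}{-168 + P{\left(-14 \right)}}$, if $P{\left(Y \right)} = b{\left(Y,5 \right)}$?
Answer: $\frac{217522}{67575} \approx 3.219$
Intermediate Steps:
$P{\left(Y \right)} = 9$ ($P{\left(Y \right)} = 4 + 5 = 9$)
$- \frac{208}{-425} - \frac{434}{-168 + P{\left(-14 \right)}} = - \frac{208}{-425} - \frac{434}{-168 + 9} = \left(-208\right) \left(- \frac{1}{425}\right) - \frac{434}{-159} = \frac{208}{425} - - \frac{434}{159} = \frac{208}{425} + \frac{434}{159} = \frac{217522}{67575}$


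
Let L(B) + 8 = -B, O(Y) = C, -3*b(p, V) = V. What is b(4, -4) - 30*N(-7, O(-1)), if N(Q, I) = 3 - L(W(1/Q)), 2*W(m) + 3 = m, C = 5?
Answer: -5912/21 ≈ -281.52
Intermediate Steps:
b(p, V) = -V/3
W(m) = -3/2 + m/2
O(Y) = 5
L(B) = -8 - B
N(Q, I) = 19/2 + 1/(2*Q) (N(Q, I) = 3 - (-8 - (-3/2 + 1/(2*Q))) = 3 - (-8 + (3/2 - 1/(2*Q))) = 3 - (-13/2 - 1/(2*Q)) = 3 + (13/2 + 1/(2*Q)) = 19/2 + 1/(2*Q))
b(4, -4) - 30*N(-7, O(-1)) = -⅓*(-4) - 15*(1 + 19*(-7))/(-7) = 4/3 - 15*(-1)*(1 - 133)/7 = 4/3 - 15*(-1)*(-132)/7 = 4/3 - 30*66/7 = 4/3 - 1980/7 = -5912/21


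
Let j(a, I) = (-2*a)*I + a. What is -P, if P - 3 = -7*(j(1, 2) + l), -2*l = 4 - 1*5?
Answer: -41/2 ≈ -20.500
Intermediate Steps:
j(a, I) = a - 2*I*a (j(a, I) = -2*I*a + a = a - 2*I*a)
l = ½ (l = -(4 - 1*5)/2 = -(4 - 5)/2 = -½*(-1) = ½ ≈ 0.50000)
P = 41/2 (P = 3 - 7*(1*(1 - 2*2) + ½) = 3 - 7*(1*(1 - 4) + ½) = 3 - 7*(1*(-3) + ½) = 3 - 7*(-3 + ½) = 3 - 7*(-5/2) = 3 + 35/2 = 41/2 ≈ 20.500)
-P = -1*41/2 = -41/2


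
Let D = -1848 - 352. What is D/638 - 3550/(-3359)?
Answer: -232950/97411 ≈ -2.3914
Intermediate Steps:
D = -2200
D/638 - 3550/(-3359) = -2200/638 - 3550/(-3359) = -2200*1/638 - 3550*(-1/3359) = -100/29 + 3550/3359 = -232950/97411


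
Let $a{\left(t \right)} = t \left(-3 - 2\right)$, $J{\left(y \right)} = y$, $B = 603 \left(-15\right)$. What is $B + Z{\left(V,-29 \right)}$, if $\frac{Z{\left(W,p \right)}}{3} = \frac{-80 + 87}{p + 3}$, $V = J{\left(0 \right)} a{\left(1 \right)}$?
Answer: $- \frac{235191}{26} \approx -9045.8$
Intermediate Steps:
$B = -9045$
$a{\left(t \right)} = - 5 t$ ($a{\left(t \right)} = t \left(-5\right) = - 5 t$)
$V = 0$ ($V = 0 \left(\left(-5\right) 1\right) = 0 \left(-5\right) = 0$)
$Z{\left(W,p \right)} = \frac{21}{3 + p}$ ($Z{\left(W,p \right)} = 3 \frac{-80 + 87}{p + 3} = 3 \frac{7}{3 + p} = \frac{21}{3 + p}$)
$B + Z{\left(V,-29 \right)} = -9045 + \frac{21}{3 - 29} = -9045 + \frac{21}{-26} = -9045 + 21 \left(- \frac{1}{26}\right) = -9045 - \frac{21}{26} = - \frac{235191}{26}$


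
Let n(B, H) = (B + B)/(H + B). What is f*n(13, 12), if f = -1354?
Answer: -35204/25 ≈ -1408.2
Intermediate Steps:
n(B, H) = 2*B/(B + H) (n(B, H) = (2*B)/(B + H) = 2*B/(B + H))
f*n(13, 12) = -2708*13/(13 + 12) = -2708*13/25 = -1354*26/25 = -35204/25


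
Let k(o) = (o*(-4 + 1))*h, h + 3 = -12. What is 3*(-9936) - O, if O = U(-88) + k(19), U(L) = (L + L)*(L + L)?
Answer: -61639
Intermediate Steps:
h = -15 (h = -3 - 12 = -15)
U(L) = 4*L**2 (U(L) = (2*L)*(2*L) = 4*L**2)
k(o) = 45*o (k(o) = (o*(-4 + 1))*(-15) = (o*(-3))*(-15) = -3*o*(-15) = 45*o)
O = 31831 (O = 4*(-88)**2 + 45*19 = 4*7744 + 855 = 30976 + 855 = 31831)
3*(-9936) - O = 3*(-9936) - 1*31831 = -29808 - 31831 = -61639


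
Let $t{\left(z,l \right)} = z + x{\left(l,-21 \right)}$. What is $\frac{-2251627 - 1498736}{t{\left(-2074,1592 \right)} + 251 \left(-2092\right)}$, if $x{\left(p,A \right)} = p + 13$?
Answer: $\frac{1250121}{175187} \approx 7.1359$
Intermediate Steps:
$x{\left(p,A \right)} = 13 + p$
$t{\left(z,l \right)} = 13 + l + z$ ($t{\left(z,l \right)} = z + \left(13 + l\right) = 13 + l + z$)
$\frac{-2251627 - 1498736}{t{\left(-2074,1592 \right)} + 251 \left(-2092\right)} = \frac{-2251627 - 1498736}{\left(13 + 1592 - 2074\right) + 251 \left(-2092\right)} = - \frac{3750363}{-469 - 525092} = - \frac{3750363}{-525561} = \left(-3750363\right) \left(- \frac{1}{525561}\right) = \frac{1250121}{175187}$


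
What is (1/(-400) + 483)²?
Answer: 37325853601/160000 ≈ 2.3329e+5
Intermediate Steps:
(1/(-400) + 483)² = (-1/400 + 483)² = (193199/400)² = 37325853601/160000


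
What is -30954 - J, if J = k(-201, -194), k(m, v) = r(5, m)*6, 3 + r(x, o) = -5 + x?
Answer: -30936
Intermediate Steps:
r(x, o) = -8 + x (r(x, o) = -3 + (-5 + x) = -8 + x)
k(m, v) = -18 (k(m, v) = (-8 + 5)*6 = -3*6 = -18)
J = -18
-30954 - J = -30954 - 1*(-18) = -30954 + 18 = -30936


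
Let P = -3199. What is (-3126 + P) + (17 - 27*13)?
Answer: -6659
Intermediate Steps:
(-3126 + P) + (17 - 27*13) = (-3126 - 3199) + (17 - 27*13) = -6325 + (17 - 351) = -6325 - 334 = -6659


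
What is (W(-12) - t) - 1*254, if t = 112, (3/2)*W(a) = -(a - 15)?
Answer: -348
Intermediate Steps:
W(a) = 10 - 2*a/3 (W(a) = 2*(-(a - 15))/3 = 2*(-(-15 + a))/3 = 2*(15 - a)/3 = 10 - 2*a/3)
(W(-12) - t) - 1*254 = ((10 - 2/3*(-12)) - 1*112) - 1*254 = ((10 + 8) - 112) - 254 = (18 - 112) - 254 = -94 - 254 = -348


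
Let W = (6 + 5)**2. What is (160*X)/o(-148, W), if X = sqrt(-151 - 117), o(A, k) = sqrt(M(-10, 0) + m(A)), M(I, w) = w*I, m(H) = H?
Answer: 160*sqrt(2479)/37 ≈ 215.31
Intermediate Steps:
W = 121 (W = 11**2 = 121)
M(I, w) = I*w
o(A, k) = sqrt(A) (o(A, k) = sqrt(-10*0 + A) = sqrt(0 + A) = sqrt(A))
X = 2*I*sqrt(67) (X = sqrt(-268) = 2*I*sqrt(67) ≈ 16.371*I)
(160*X)/o(-148, W) = (160*(2*I*sqrt(67)))/(sqrt(-148)) = (320*I*sqrt(67))/((2*I*sqrt(37))) = (320*I*sqrt(67))*(-I*sqrt(37)/74) = 160*sqrt(2479)/37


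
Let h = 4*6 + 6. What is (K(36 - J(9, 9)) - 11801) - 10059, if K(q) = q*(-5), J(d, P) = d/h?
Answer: -44077/2 ≈ -22039.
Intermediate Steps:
h = 30 (h = 24 + 6 = 30)
J(d, P) = d/30
K(q) = -5*q
(K(36 - J(9, 9)) - 11801) - 10059 = (-5*(36 - 9/30) - 11801) - 10059 = (-5*(36 - 1*3/10) - 11801) - 10059 = (-5*(36 - 3/10) - 11801) - 10059 = (-5*357/10 - 11801) - 10059 = (-357/2 - 11801) - 10059 = -23959/2 - 10059 = -44077/2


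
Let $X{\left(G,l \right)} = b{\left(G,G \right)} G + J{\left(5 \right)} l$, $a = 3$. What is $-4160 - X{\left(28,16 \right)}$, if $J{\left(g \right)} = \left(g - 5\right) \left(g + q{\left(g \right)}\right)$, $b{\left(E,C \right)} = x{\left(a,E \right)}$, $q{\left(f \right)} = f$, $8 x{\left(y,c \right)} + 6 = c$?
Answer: $-4237$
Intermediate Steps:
$x{\left(y,c \right)} = - \frac{3}{4} + \frac{c}{8}$
$b{\left(E,C \right)} = - \frac{3}{4} + \frac{E}{8}$
$J{\left(g \right)} = 2 g \left(-5 + g\right)$ ($J{\left(g \right)} = \left(g - 5\right) \left(g + g\right) = \left(-5 + g\right) 2 g = 2 g \left(-5 + g\right)$)
$X{\left(G,l \right)} = G \left(- \frac{3}{4} + \frac{G}{8}\right)$ ($X{\left(G,l \right)} = \left(- \frac{3}{4} + \frac{G}{8}\right) G + 2 \cdot 5 \left(-5 + 5\right) l = G \left(- \frac{3}{4} + \frac{G}{8}\right) + 2 \cdot 5 \cdot 0 l = G \left(- \frac{3}{4} + \frac{G}{8}\right) + 0 l = G \left(- \frac{3}{4} + \frac{G}{8}\right) + 0 = G \left(- \frac{3}{4} + \frac{G}{8}\right)$)
$-4160 - X{\left(28,16 \right)} = -4160 - \frac{1}{8} \cdot 28 \left(-6 + 28\right) = -4160 - \frac{1}{8} \cdot 28 \cdot 22 = -4160 - 77 = -4237$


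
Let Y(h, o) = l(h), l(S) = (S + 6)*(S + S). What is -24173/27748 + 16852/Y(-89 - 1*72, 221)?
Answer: -52776081/98921620 ≈ -0.53351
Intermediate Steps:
l(S) = 2*S*(6 + S) (l(S) = (6 + S)*(2*S) = 2*S*(6 + S))
Y(h, o) = 2*h*(6 + h)
-24173/27748 + 16852/Y(-89 - 1*72, 221) = -24173/27748 + 16852/((2*(-89 - 1*72)*(6 + (-89 - 1*72)))) = -24173*1/27748 + 16852/((2*(-89 - 72)*(6 + (-89 - 72)))) = -24173/27748 + 16852/((2*(-161)*(6 - 161))) = -24173/27748 + 16852/((2*(-161)*(-155))) = -24173/27748 + 16852/49910 = -24173/27748 + 16852*(1/49910) = -24173/27748 + 8426/24955 = -52776081/98921620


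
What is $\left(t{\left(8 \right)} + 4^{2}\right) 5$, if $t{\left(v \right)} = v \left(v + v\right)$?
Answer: $720$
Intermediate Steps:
$t{\left(v \right)} = 2 v^{2}$ ($t{\left(v \right)} = v 2 v = 2 v^{2}$)
$\left(t{\left(8 \right)} + 4^{2}\right) 5 = \left(2 \cdot 8^{2} + 4^{2}\right) 5 = \left(2 \cdot 64 + 16\right) 5 = \left(128 + 16\right) 5 = 144 \cdot 5 = 720$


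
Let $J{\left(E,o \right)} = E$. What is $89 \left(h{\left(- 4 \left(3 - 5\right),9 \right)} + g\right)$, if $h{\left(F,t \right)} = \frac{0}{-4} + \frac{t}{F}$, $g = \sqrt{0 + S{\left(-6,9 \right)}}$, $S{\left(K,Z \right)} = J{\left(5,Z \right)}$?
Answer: $\frac{801}{8} + 89 \sqrt{5} \approx 299.14$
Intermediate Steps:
$S{\left(K,Z \right)} = 5$
$g = \sqrt{5}$ ($g = \sqrt{0 + 5} = \sqrt{5} \approx 2.2361$)
$h{\left(F,t \right)} = \frac{t}{F}$ ($h{\left(F,t \right)} = 0 \left(- \frac{1}{4}\right) + \frac{t}{F} = 0 + \frac{t}{F} = \frac{t}{F}$)
$89 \left(h{\left(- 4 \left(3 - 5\right),9 \right)} + g\right) = 89 \left(\frac{9}{\left(-4\right) \left(3 - 5\right)} + \sqrt{5}\right) = 89 \left(\frac{9}{\left(-4\right) \left(-2\right)} + \sqrt{5}\right) = 89 \left(\frac{9}{8} + \sqrt{5}\right) = \frac{801}{8} + 89 \sqrt{5}$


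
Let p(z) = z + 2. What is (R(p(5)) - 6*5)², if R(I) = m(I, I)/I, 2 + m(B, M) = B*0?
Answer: 44944/49 ≈ 917.22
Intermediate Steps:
m(B, M) = -2 (m(B, M) = -2 + B*0 = -2 + 0 = -2)
p(z) = 2 + z
R(I) = -2/I
(R(p(5)) - 6*5)² = (-2/(2 + 5) - 6*5)² = (-2/7 - 30)² = (-212/7)² = 44944/49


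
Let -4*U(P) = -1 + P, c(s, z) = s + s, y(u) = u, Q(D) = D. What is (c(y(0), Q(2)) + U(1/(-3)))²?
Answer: ⅑ ≈ 0.11111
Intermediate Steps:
c(s, z) = 2*s
U(P) = ¼ - P/4 (U(P) = -(-1 + P)/4 = ¼ - P/4)
(c(y(0), Q(2)) + U(1/(-3)))² = (2*0 + (¼ - ¼/(-3)))² = (0 + (¼ - ¼*(-⅓)))² = (0 + (¼ + 1/12))² = (0 + ⅓)² = (⅓)² = ⅑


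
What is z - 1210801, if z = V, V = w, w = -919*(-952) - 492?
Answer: -336405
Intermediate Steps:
w = 874396 (w = 874888 - 492 = 874396)
V = 874396
z = 874396
z - 1210801 = 874396 - 1210801 = -336405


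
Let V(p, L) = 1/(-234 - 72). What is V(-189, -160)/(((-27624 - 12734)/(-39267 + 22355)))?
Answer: -4228/3087387 ≈ -0.0013694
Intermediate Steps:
V(p, L) = -1/306 (V(p, L) = 1/(-306) = -1/306)
V(-189, -160)/(((-27624 - 12734)/(-39267 + 22355))) = -(-39267 + 22355)/(-27624 - 12734)/306 = -1/(306*((-40358/(-16912)))) = -1/(306*((-40358*(-1/16912)))) = -1/(306*20179/8456) = -1/306*8456/20179 = -4228/3087387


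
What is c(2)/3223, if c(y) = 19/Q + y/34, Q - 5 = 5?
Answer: 333/547910 ≈ 0.00060776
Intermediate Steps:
Q = 10 (Q = 5 + 5 = 10)
c(y) = 19/10 + y/34
c(2)/3223 = (19/10 + (1/34)*2)/3223 = (19/10 + 1/17)*(1/3223) = (333/170)*(1/3223) = 333/547910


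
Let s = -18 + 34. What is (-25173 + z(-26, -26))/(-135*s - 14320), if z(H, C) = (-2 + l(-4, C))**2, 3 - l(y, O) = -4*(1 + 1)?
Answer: 6273/4120 ≈ 1.5226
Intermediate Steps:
l(y, O) = 11 (l(y, O) = 3 - (-4)*(1 + 1) = 3 - (-4)*2 = 3 - 1*(-8) = 3 + 8 = 11)
z(H, C) = 81 (z(H, C) = (-2 + 11)**2 = 9**2 = 81)
s = 16
(-25173 + z(-26, -26))/(-135*s - 14320) = (-25173 + 81)/(-135*16 - 14320) = -25092/(-2160 - 14320) = -25092/(-16480) = -25092*(-1/16480) = 6273/4120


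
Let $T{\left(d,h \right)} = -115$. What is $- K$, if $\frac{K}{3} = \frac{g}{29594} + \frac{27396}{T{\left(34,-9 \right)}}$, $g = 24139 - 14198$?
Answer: $\frac{2428842027}{3403310} \approx 713.67$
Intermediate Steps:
$g = 9941$ ($g = 24139 - 14198 = 9941$)
$K = - \frac{2428842027}{3403310}$ ($K = 3 \left(\frac{9941}{29594} + \frac{27396}{-115}\right) = 3 \left(9941 \cdot \frac{1}{29594} + 27396 \left(- \frac{1}{115}\right)\right) = 3 \left(\frac{9941}{29594} - \frac{27396}{115}\right) = 3 \left(- \frac{809614009}{3403310}\right) = - \frac{2428842027}{3403310} \approx -713.67$)
$- K = \left(-1\right) \left(- \frac{2428842027}{3403310}\right) = \frac{2428842027}{3403310}$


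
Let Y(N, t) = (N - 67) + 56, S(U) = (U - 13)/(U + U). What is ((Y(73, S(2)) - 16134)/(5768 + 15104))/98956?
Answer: -2009/258176204 ≈ -7.7815e-6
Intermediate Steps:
S(U) = (-13 + U)/(2*U) (S(U) = (-13 + U)/((2*U)) = (-13 + U)*(1/(2*U)) = (-13 + U)/(2*U))
Y(N, t) = -11 + N (Y(N, t) = (-67 + N) + 56 = -11 + N)
((Y(73, S(2)) - 16134)/(5768 + 15104))/98956 = (((-11 + 73) - 16134)/(5768 + 15104))/98956 = ((62 - 16134)/20872)*(1/98956) = -16072*1/20872*(1/98956) = -2009/2609*1/98956 = -2009/258176204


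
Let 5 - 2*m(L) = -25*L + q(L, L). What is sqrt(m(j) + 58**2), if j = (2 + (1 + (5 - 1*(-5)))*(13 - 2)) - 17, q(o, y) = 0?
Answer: sqrt(18766)/2 ≈ 68.495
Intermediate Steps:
j = 106 (j = (2 + (1 + (5 + 5))*11) - 17 = (2 + (1 + 10)*11) - 17 = (2 + 11*11) - 17 = (2 + 121) - 17 = 123 - 17 = 106)
m(L) = 5/2 + 25*L/2 (m(L) = 5/2 - (-25*L + 0)/2 = 5/2 - (-25)*L/2 = 5/2 + 25*L/2)
sqrt(m(j) + 58**2) = sqrt((5/2 + (25/2)*106) + 58**2) = sqrt((5/2 + 1325) + 3364) = sqrt(2655/2 + 3364) = sqrt(9383/2) = sqrt(18766)/2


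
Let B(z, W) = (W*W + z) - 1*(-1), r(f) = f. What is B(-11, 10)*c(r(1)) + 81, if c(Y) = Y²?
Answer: 171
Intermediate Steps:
B(z, W) = 1 + z + W² (B(z, W) = (W² + z) + 1 = (z + W²) + 1 = 1 + z + W²)
B(-11, 10)*c(r(1)) + 81 = (1 - 11 + 10²)*1² + 81 = (1 - 11 + 100)*1 + 81 = 90*1 + 81 = 90 + 81 = 171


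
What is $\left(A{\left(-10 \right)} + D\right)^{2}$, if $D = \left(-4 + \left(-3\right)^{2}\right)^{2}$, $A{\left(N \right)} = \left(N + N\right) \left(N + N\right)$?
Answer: $180625$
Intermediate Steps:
$A{\left(N \right)} = 4 N^{2}$ ($A{\left(N \right)} = 2 N 2 N = 4 N^{2}$)
$D = 25$ ($D = \left(-4 + 9\right)^{2} = 5^{2} = 25$)
$\left(A{\left(-10 \right)} + D\right)^{2} = \left(4 \left(-10\right)^{2} + 25\right)^{2} = \left(4 \cdot 100 + 25\right)^{2} = \left(400 + 25\right)^{2} = 425^{2} = 180625$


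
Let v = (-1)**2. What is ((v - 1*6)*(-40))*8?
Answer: 1600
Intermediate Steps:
v = 1
((v - 1*6)*(-40))*8 = ((1 - 1*6)*(-40))*8 = ((1 - 6)*(-40))*8 = -5*(-40)*8 = 200*8 = 1600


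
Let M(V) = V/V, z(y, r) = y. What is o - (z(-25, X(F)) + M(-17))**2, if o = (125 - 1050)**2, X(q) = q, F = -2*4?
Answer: 855049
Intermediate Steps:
F = -8
M(V) = 1
o = 855625 (o = (-925)**2 = 855625)
o - (z(-25, X(F)) + M(-17))**2 = 855625 - (-25 + 1)**2 = 855625 - 1*(-24)**2 = 855625 - 1*576 = 855625 - 576 = 855049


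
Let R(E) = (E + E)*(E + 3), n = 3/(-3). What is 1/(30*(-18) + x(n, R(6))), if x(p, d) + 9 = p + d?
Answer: -1/442 ≈ -0.0022624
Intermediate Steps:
n = -1 (n = 3*(-⅓) = -1)
R(E) = 2*E*(3 + E) (R(E) = (2*E)*(3 + E) = 2*E*(3 + E))
x(p, d) = -9 + d + p (x(p, d) = -9 + (p + d) = -9 + (d + p) = -9 + d + p)
1/(30*(-18) + x(n, R(6))) = 1/(30*(-18) + (-9 + 2*6*(3 + 6) - 1)) = 1/(-540 + (-9 + 2*6*9 - 1)) = 1/(-540 + (-9 + 108 - 1)) = 1/(-540 + 98) = 1/(-442) = -1/442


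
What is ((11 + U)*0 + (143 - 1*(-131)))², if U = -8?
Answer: 75076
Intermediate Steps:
((11 + U)*0 + (143 - 1*(-131)))² = ((11 - 8)*0 + (143 - 1*(-131)))² = (3*0 + (143 + 131))² = (0 + 274)² = 274² = 75076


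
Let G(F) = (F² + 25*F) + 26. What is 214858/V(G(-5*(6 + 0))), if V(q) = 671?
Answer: 214858/671 ≈ 320.21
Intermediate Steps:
G(F) = 26 + F² + 25*F
214858/V(G(-5*(6 + 0))) = 214858/671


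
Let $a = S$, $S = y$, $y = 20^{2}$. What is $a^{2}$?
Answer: $160000$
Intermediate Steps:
$y = 400$
$S = 400$
$a = 400$
$a^{2} = 400^{2} = 160000$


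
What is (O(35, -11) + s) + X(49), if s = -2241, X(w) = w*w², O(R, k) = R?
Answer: 115443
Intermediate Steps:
X(w) = w³
(O(35, -11) + s) + X(49) = (35 - 2241) + 49³ = -2206 + 117649 = 115443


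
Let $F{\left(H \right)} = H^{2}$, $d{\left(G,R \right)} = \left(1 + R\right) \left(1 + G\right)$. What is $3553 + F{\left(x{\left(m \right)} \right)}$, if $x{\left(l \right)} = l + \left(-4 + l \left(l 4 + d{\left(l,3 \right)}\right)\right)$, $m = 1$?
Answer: $3634$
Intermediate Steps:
$d{\left(G,R \right)} = \left(1 + G\right) \left(1 + R\right)$
$x{\left(l \right)} = -4 + l + l \left(4 + 8 l\right)$ ($x{\left(l \right)} = l + \left(-4 + l \left(l 4 + \left(1 + l + 3 + l 3\right)\right)\right) = l + \left(-4 + l \left(4 l + \left(1 + l + 3 + 3 l\right)\right)\right) = l + \left(-4 + l \left(4 l + \left(4 + 4 l\right)\right)\right) = l + \left(-4 + l \left(4 + 8 l\right)\right) = -4 + l + l \left(4 + 8 l\right)$)
$3553 + F{\left(x{\left(m \right)} \right)} = 3553 + \left(-4 + 5 \cdot 1 + 8 \cdot 1^{2}\right)^{2} = 3553 + \left(-4 + 5 + 8 \cdot 1\right)^{2} = 3553 + \left(-4 + 5 + 8\right)^{2} = 3553 + 9^{2} = 3553 + 81 = 3634$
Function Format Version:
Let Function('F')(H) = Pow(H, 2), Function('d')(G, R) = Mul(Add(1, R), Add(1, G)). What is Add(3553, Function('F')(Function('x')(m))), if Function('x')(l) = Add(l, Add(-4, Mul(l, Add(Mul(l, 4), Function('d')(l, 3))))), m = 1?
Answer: 3634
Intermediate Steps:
Function('d')(G, R) = Mul(Add(1, G), Add(1, R))
Function('x')(l) = Add(-4, l, Mul(l, Add(4, Mul(8, l)))) (Function('x')(l) = Add(l, Add(-4, Mul(l, Add(Mul(l, 4), Add(1, l, 3, Mul(l, 3)))))) = Add(l, Add(-4, Mul(l, Add(Mul(4, l), Add(1, l, 3, Mul(3, l)))))) = Add(l, Add(-4, Mul(l, Add(Mul(4, l), Add(4, Mul(4, l)))))) = Add(l, Add(-4, Mul(l, Add(4, Mul(8, l))))) = Add(-4, l, Mul(l, Add(4, Mul(8, l)))))
Add(3553, Function('F')(Function('x')(m))) = Add(3553, Pow(Add(-4, Mul(5, 1), Mul(8, Pow(1, 2))), 2)) = Add(3553, Pow(Add(-4, 5, Mul(8, 1)), 2)) = Add(3553, Pow(Add(-4, 5, 8), 2)) = Add(3553, Pow(9, 2)) = Add(3553, 81) = 3634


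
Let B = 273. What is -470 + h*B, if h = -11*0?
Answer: -470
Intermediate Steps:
h = 0
-470 + h*B = -470 + 0*273 = -470 + 0 = -470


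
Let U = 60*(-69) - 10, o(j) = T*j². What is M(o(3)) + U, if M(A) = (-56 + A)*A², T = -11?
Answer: -1523305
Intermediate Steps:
o(j) = -11*j²
M(A) = A²*(-56 + A)
U = -4150 (U = -4140 - 10 = -4150)
M(o(3)) + U = (-11*3²)²*(-56 - 11*3²) - 4150 = (-11*9)²*(-56 - 11*9) - 4150 = (-99)²*(-56 - 99) - 4150 = 9801*(-155) - 4150 = -1519155 - 4150 = -1523305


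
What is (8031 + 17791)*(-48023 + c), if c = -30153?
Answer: -2018660672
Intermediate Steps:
(8031 + 17791)*(-48023 + c) = (8031 + 17791)*(-48023 - 30153) = 25822*(-78176) = -2018660672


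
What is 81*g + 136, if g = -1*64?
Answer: -5048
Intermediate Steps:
g = -64
81*g + 136 = 81*(-64) + 136 = -5184 + 136 = -5048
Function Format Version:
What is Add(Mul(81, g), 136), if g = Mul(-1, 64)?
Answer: -5048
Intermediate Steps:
g = -64
Add(Mul(81, g), 136) = Add(Mul(81, -64), 136) = Add(-5184, 136) = -5048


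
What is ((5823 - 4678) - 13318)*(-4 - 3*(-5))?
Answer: -133903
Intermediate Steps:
((5823 - 4678) - 13318)*(-4 - 3*(-5)) = (1145 - 13318)*(-4 + 15) = -12173*11 = -133903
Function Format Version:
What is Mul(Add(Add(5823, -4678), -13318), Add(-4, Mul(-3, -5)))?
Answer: -133903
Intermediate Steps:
Mul(Add(Add(5823, -4678), -13318), Add(-4, Mul(-3, -5))) = Mul(Add(1145, -13318), Add(-4, 15)) = Mul(-12173, 11) = -133903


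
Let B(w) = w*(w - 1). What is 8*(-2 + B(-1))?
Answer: 0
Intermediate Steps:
B(w) = w*(-1 + w)
8*(-2 + B(-1)) = 8*(-2 - (-1 - 1)) = 8*(-2 - 1*(-2)) = 8*(-2 + 2) = 8*0 = 0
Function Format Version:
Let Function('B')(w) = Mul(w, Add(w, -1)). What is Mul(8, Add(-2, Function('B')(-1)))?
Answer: 0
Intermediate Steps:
Function('B')(w) = Mul(w, Add(-1, w))
Mul(8, Add(-2, Function('B')(-1))) = Mul(8, Add(-2, Mul(-1, Add(-1, -1)))) = Mul(8, Add(-2, Mul(-1, -2))) = Mul(8, Add(-2, 2)) = Mul(8, 0) = 0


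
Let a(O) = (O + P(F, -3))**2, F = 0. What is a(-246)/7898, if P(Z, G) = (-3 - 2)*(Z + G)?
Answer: 4851/718 ≈ 6.7563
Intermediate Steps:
P(Z, G) = -5*G - 5*Z (P(Z, G) = -5*(G + Z) = -5*G - 5*Z)
a(O) = (15 + O)**2 (a(O) = (O + (-5*(-3) - 5*0))**2 = (O + (15 + 0))**2 = (O + 15)**2 = (15 + O)**2)
a(-246)/7898 = (15 - 246)**2/7898 = (-231)**2*(1/7898) = 53361*(1/7898) = 4851/718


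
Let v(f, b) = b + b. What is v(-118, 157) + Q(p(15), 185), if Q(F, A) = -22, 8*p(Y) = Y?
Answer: 292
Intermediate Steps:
v(f, b) = 2*b
p(Y) = Y/8
v(-118, 157) + Q(p(15), 185) = 2*157 - 22 = 314 - 22 = 292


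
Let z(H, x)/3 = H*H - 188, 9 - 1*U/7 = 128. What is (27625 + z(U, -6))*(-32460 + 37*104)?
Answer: -60334925536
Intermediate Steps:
U = -833 (U = 63 - 7*128 = 63 - 896 = -833)
z(H, x) = -564 + 3*H**2 (z(H, x) = 3*(H*H - 188) = 3*(H**2 - 188) = 3*(-188 + H**2) = -564 + 3*H**2)
(27625 + z(U, -6))*(-32460 + 37*104) = (27625 + (-564 + 3*(-833)**2))*(-32460 + 37*104) = (27625 + (-564 + 3*693889))*(-32460 + 3848) = (27625 + (-564 + 2081667))*(-28612) = (27625 + 2081103)*(-28612) = 2108728*(-28612) = -60334925536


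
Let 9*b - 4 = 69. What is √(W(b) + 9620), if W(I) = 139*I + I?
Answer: 220*√2/3 ≈ 103.71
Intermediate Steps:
b = 73/9 (b = 4/9 + (⅑)*69 = 4/9 + 23/3 = 73/9 ≈ 8.1111)
W(I) = 140*I
√(W(b) + 9620) = √(140*(73/9) + 9620) = √(10220/9 + 9620) = √(96800/9) = 220*√2/3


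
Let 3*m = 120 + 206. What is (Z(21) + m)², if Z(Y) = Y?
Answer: 151321/9 ≈ 16813.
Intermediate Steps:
m = 326/3 (m = (120 + 206)/3 = (⅓)*326 = 326/3 ≈ 108.67)
(Z(21) + m)² = (21 + 326/3)² = (389/3)² = 151321/9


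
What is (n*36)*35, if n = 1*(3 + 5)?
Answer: 10080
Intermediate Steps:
n = 8 (n = 1*8 = 8)
(n*36)*35 = (8*36)*35 = 288*35 = 10080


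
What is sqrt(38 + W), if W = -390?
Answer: 4*I*sqrt(22) ≈ 18.762*I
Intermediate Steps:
sqrt(38 + W) = sqrt(38 - 390) = sqrt(-352) = 4*I*sqrt(22)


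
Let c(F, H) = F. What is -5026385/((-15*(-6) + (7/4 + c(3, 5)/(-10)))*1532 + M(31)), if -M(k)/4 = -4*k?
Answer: -25131925/702987 ≈ -35.750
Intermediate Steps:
M(k) = 16*k (M(k) = -(-16)*k = 16*k)
-5026385/((-15*(-6) + (7/4 + c(3, 5)/(-10)))*1532 + M(31)) = -5026385/((-15*(-6) + (7/4 + 3/(-10)))*1532 + 16*31) = -5026385/((90 + (7*(1/4) + 3*(-1/10)))*1532 + 496) = -5026385/((90 + (7/4 - 3/10))*1532 + 496) = -5026385/((90 + 29/20)*1532 + 496) = -5026385/((1829/20)*1532 + 496) = -5026385/(700507/5 + 496) = -5026385/702987/5 = -5026385*5/702987 = -25131925/702987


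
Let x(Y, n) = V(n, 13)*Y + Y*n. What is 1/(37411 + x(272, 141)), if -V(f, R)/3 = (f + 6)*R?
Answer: -1/1483613 ≈ -6.7403e-7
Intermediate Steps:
V(f, R) = -3*R*(6 + f) (V(f, R) = -3*(f + 6)*R = -3*(6 + f)*R = -3*R*(6 + f))
x(Y, n) = Y*n + Y*(-234 - 39*n) (x(Y, n) = (-3*13*(6 + n))*Y + Y*n = (-234 - 39*n)*Y + Y*n = Y*(-234 - 39*n) + Y*n = Y*n + Y*(-234 - 39*n))
1/(37411 + x(272, 141)) = 1/(37411 + 2*272*(-117 - 19*141)) = 1/(37411 + 2*272*(-117 - 2679)) = 1/(37411 + 2*272*(-2796)) = 1/(37411 - 1521024) = 1/(-1483613) = -1/1483613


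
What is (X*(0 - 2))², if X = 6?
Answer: 144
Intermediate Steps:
(X*(0 - 2))² = (6*(0 - 2))² = (6*(-2))² = (-12)² = 144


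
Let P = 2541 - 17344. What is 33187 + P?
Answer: 18384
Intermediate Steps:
P = -14803
33187 + P = 33187 - 14803 = 18384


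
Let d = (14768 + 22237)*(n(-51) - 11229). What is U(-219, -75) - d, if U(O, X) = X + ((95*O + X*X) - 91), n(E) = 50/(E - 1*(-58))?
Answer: 2906746343/7 ≈ 4.1525e+8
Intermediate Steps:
n(E) = 50/(58 + E) (n(E) = 50/(E + 58) = 50/(58 + E))
d = -2906853765/7 (d = (14768 + 22237)*(50/(58 - 51) - 11229) = 37005*(50/7 - 11229) = 37005*(-78553/7) = -2906853765/7 ≈ -4.1526e+8)
U(O, X) = -91 + X + X² + 95*O (U(O, X) = X + ((95*O + X²) - 91) = X + ((X² + 95*O) - 91) = X + (-91 + X² + 95*O) = -91 + X + X² + 95*O)
U(-219, -75) - d = (-91 - 75 + (-75)² + 95*(-219)) - 1*(-2906853765/7) = (-91 - 75 + 5625 - 20805) + 2906853765/7 = -15346 + 2906853765/7 = 2906746343/7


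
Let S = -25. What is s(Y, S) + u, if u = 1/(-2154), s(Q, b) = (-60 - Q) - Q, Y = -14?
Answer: -68929/2154 ≈ -32.000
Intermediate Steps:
s(Q, b) = -60 - 2*Q
u = -1/2154 ≈ -0.00046425
s(Y, S) + u = (-60 - 2*(-14)) - 1/2154 = (-60 + 28) - 1/2154 = -32 - 1/2154 = -68929/2154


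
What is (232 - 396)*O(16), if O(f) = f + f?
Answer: -5248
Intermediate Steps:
O(f) = 2*f
(232 - 396)*O(16) = (232 - 396)*(2*16) = -164*32 = -5248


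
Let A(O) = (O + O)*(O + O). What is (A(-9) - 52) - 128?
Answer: 144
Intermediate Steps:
A(O) = 4*O² (A(O) = (2*O)*(2*O) = 4*O²)
(A(-9) - 52) - 128 = (4*(-9)² - 52) - 128 = (4*81 - 52) - 128 = (324 - 52) - 128 = 272 - 128 = 144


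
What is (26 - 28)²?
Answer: 4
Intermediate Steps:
(26 - 28)² = (-2)² = 4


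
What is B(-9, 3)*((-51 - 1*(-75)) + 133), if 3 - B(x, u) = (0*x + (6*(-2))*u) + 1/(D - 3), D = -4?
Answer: 43018/7 ≈ 6145.4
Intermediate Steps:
B(x, u) = 22/7 + 12*u (B(x, u) = 3 - ((0*x + (6*(-2))*u) + 1/(-4 - 3)) = 3 - ((0 - 12*u) + 1/(-7)) = 3 - (-12*u - ⅐) = 3 - (-⅐ - 12*u) = 3 + (⅐ + 12*u) = 22/7 + 12*u)
B(-9, 3)*((-51 - 1*(-75)) + 133) = (22/7 + 12*3)*((-51 - 1*(-75)) + 133) = (22/7 + 36)*((-51 + 75) + 133) = 274*(24 + 133)/7 = (274/7)*157 = 43018/7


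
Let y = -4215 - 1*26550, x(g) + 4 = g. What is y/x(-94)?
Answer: 4395/14 ≈ 313.93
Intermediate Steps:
x(g) = -4 + g
y = -30765 (y = -4215 - 26550 = -30765)
y/x(-94) = -30765/(-4 - 94) = -30765/(-98) = -30765*(-1/98) = 4395/14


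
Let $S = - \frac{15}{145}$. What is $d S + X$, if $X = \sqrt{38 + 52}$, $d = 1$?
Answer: $- \frac{3}{29} + 3 \sqrt{10} \approx 9.3834$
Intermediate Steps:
$S = - \frac{3}{29}$ ($S = \left(-15\right) \frac{1}{145} = - \frac{3}{29} \approx -0.10345$)
$X = 3 \sqrt{10}$ ($X = \sqrt{90} = 3 \sqrt{10} \approx 9.4868$)
$d S + X = 1 \left(- \frac{3}{29}\right) + 3 \sqrt{10} = - \frac{3}{29} + 3 \sqrt{10}$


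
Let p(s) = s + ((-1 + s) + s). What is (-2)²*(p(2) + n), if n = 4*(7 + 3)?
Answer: 180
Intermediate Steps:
n = 40 (n = 4*10 = 40)
p(s) = -1 + 3*s (p(s) = s + (-1 + 2*s) = -1 + 3*s)
(-2)²*(p(2) + n) = (-2)²*((-1 + 3*2) + 40) = 4*((-1 + 6) + 40) = 4*(5 + 40) = 4*45 = 180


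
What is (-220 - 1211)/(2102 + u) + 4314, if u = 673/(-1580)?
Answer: 530456294/122981 ≈ 4313.3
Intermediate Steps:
u = -673/1580 (u = 673*(-1/1580) = -673/1580 ≈ -0.42595)
(-220 - 1211)/(2102 + u) + 4314 = (-220 - 1211)/(2102 - 673/1580) + 4314 = -1431/3320487/1580 + 4314 = -1431*1580/3320487 + 4314 = -83740/122981 + 4314 = 530456294/122981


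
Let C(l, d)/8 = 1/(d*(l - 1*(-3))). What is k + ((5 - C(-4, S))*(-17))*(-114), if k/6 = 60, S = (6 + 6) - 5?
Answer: 85854/7 ≈ 12265.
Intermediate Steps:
S = 7 (S = 12 - 5 = 7)
k = 360 (k = 6*60 = 360)
C(l, d) = 8/(d*(3 + l)) (C(l, d) = 8*(1/(d*(l - 1*(-3)))) = 8*(1/(d*(l + 3))) = 8*(1/(d*(3 + l))) = 8/(d*(3 + l)))
k + ((5 - C(-4, S))*(-17))*(-114) = 360 + ((5 - 8/(7*(3 - 4)))*(-17))*(-114) = 360 + ((5 - 8/(7*(-1)))*(-17))*(-114) = 360 + ((5 - 8*(-1)/7)*(-17))*(-114) = 360 + ((5 - 1*(-8/7))*(-17))*(-114) = 360 + ((5 + 8/7)*(-17))*(-114) = 360 + ((43/7)*(-17))*(-114) = 360 - 731/7*(-114) = 360 + 83334/7 = 85854/7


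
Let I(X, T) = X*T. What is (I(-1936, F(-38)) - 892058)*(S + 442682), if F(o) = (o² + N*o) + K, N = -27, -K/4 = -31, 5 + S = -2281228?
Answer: 10873267833142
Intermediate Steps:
S = -2281233 (S = -5 - 2281228 = -2281233)
K = 124 (K = -4*(-31) = 124)
F(o) = 124 + o² - 27*o (F(o) = (o² - 27*o) + 124 = 124 + o² - 27*o)
I(X, T) = T*X
(I(-1936, F(-38)) - 892058)*(S + 442682) = ((124 + (-38)² - 27*(-38))*(-1936) - 892058)*(-2281233 + 442682) = ((124 + 1444 + 1026)*(-1936) - 892058)*(-1838551) = (2594*(-1936) - 892058)*(-1838551) = (-5021984 - 892058)*(-1838551) = -5914042*(-1838551) = 10873267833142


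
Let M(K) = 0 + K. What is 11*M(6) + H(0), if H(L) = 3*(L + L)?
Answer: 66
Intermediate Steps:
M(K) = K
H(L) = 6*L (H(L) = 3*(2*L) = 6*L)
11*M(6) + H(0) = 11*6 + 6*0 = 66 + 0 = 66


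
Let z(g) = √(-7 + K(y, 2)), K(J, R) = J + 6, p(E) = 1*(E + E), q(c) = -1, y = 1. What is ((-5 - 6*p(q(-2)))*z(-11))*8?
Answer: 0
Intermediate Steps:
p(E) = 2*E (p(E) = 1*(2*E) = 2*E)
K(J, R) = 6 + J
z(g) = 0 (z(g) = √(-7 + (6 + 1)) = √(-7 + 7) = √0 = 0)
((-5 - 6*p(q(-2)))*z(-11))*8 = ((-5 - 12*(-1))*0)*8 = ((-5 - 6*(-2))*0)*8 = ((-5 + 12)*0)*8 = (7*0)*8 = 0*8 = 0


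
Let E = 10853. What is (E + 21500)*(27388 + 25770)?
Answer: 1719820774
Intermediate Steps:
(E + 21500)*(27388 + 25770) = (10853 + 21500)*(27388 + 25770) = 32353*53158 = 1719820774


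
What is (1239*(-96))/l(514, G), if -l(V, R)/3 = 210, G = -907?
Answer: 944/5 ≈ 188.80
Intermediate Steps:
l(V, R) = -630 (l(V, R) = -3*210 = -630)
(1239*(-96))/l(514, G) = (1239*(-96))/(-630) = -118944*(-1/630) = 944/5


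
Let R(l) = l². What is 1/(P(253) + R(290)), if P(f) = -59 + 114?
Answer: 1/84155 ≈ 1.1883e-5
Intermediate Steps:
P(f) = 55
1/(P(253) + R(290)) = 1/(55 + 290²) = 1/(55 + 84100) = 1/84155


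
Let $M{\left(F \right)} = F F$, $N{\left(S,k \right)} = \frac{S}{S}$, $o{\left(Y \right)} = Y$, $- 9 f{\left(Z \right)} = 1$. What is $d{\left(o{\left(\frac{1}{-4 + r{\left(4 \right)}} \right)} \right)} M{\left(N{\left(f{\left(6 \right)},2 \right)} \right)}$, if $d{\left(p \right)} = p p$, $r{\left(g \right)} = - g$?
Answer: $\frac{1}{64} \approx 0.015625$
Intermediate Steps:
$f{\left(Z \right)} = - \frac{1}{9}$ ($f{\left(Z \right)} = \left(- \frac{1}{9}\right) 1 = - \frac{1}{9}$)
$N{\left(S,k \right)} = 1$
$M{\left(F \right)} = F^{2}$
$d{\left(p \right)} = p^{2}$
$d{\left(o{\left(\frac{1}{-4 + r{\left(4 \right)}} \right)} \right)} M{\left(N{\left(f{\left(6 \right)},2 \right)} \right)} = \left(\frac{1}{-4 - 4}\right)^{2} \cdot 1^{2} = \left(\frac{1}{-4 - 4}\right)^{2} \cdot 1 = \left(\frac{1}{-8}\right)^{2} \cdot 1 = \left(- \frac{1}{8}\right)^{2} \cdot 1 = \frac{1}{64} \cdot 1 = \frac{1}{64}$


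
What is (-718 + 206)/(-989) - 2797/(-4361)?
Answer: 4999065/4313029 ≈ 1.1591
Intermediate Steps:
(-718 + 206)/(-989) - 2797/(-4361) = -512*(-1/989) - 2797*(-1/4361) = 512/989 + 2797/4361 = 4999065/4313029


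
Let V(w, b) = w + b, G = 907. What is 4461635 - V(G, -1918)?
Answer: 4462646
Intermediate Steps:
V(w, b) = b + w
4461635 - V(G, -1918) = 4461635 - (-1918 + 907) = 4461635 - 1*(-1011) = 4461635 + 1011 = 4462646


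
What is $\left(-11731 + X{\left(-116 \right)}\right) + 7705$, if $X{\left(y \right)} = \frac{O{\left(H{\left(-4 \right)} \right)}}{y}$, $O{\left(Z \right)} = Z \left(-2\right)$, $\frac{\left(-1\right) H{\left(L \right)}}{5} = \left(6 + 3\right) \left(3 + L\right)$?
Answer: $- \frac{233463}{58} \approx -4025.2$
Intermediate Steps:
$H{\left(L \right)} = -135 - 45 L$ ($H{\left(L \right)} = - 5 \left(6 + 3\right) \left(3 + L\right) = - 5 \cdot 9 \left(3 + L\right) = - 5 \left(27 + 9 L\right) = -135 - 45 L$)
$O{\left(Z \right)} = - 2 Z$
$X{\left(y \right)} = - \frac{90}{y}$ ($X{\left(y \right)} = \frac{\left(-2\right) \left(-135 - -180\right)}{y} = \frac{\left(-2\right) \left(-135 + 180\right)}{y} = \frac{\left(-2\right) 45}{y} = - \frac{90}{y}$)
$\left(-11731 + X{\left(-116 \right)}\right) + 7705 = \left(-11731 - \frac{90}{-116}\right) + 7705 = \left(-11731 - - \frac{45}{58}\right) + 7705 = \left(-11731 + \frac{45}{58}\right) + 7705 = - \frac{680353}{58} + 7705 = - \frac{233463}{58}$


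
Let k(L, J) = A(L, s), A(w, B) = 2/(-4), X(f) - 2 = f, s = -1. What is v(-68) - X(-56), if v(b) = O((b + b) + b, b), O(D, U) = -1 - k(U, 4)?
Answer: 107/2 ≈ 53.500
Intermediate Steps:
X(f) = 2 + f
A(w, B) = -1/2 (A(w, B) = 2*(-1/4) = -1/2)
k(L, J) = -1/2
O(D, U) = -1/2 (O(D, U) = -1 - 1*(-1/2) = -1 + 1/2 = -1/2)
v(b) = -1/2
v(-68) - X(-56) = -1/2 - (2 - 56) = -1/2 - 1*(-54) = -1/2 + 54 = 107/2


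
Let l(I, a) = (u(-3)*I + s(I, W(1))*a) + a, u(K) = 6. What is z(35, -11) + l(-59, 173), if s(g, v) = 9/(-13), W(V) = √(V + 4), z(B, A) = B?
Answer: -3455/13 ≈ -265.77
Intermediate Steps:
W(V) = √(4 + V)
s(g, v) = -9/13 (s(g, v) = 9*(-1/13) = -9/13)
l(I, a) = 6*I + 4*a/13 (l(I, a) = (6*I - 9*a/13) + a = 6*I + 4*a/13)
z(35, -11) + l(-59, 173) = 35 + (6*(-59) + (4/13)*173) = 35 + (-354 + 692/13) = 35 - 3910/13 = -3455/13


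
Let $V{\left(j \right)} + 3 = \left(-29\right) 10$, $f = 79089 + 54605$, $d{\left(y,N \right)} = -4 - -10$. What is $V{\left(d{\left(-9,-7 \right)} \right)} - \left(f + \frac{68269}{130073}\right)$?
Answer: $- \frac{17428159320}{130073} \approx -1.3399 \cdot 10^{5}$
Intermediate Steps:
$d{\left(y,N \right)} = 6$ ($d{\left(y,N \right)} = -4 + 10 = 6$)
$f = 133694$
$V{\left(j \right)} = -293$ ($V{\left(j \right)} = -3 - 290 = -293$)
$V{\left(d{\left(-9,-7 \right)} \right)} - \left(f + \frac{68269}{130073}\right) = -293 - \left(133694 + \frac{68269}{130073}\right) = -293 - \frac{17390047931}{130073} = - \frac{17428159320}{130073}$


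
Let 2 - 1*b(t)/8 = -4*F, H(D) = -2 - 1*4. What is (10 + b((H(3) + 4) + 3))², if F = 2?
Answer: 8100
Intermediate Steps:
H(D) = -6 (H(D) = -2 - 4 = -6)
b(t) = 80 (b(t) = 16 - (-32)*2 = 16 - 8*(-8) = 16 + 64 = 80)
(10 + b((H(3) + 4) + 3))² = (10 + 80)² = 90² = 8100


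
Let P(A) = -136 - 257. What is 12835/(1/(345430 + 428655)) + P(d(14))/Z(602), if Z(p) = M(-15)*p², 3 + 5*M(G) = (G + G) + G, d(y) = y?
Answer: 57609948909823055/5798464 ≈ 9.9354e+9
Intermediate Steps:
P(A) = -393
M(G) = -⅗ + 3*G/5 (M(G) = -⅗ + ((G + G) + G)/5 = -⅗ + (2*G + G)/5 = -⅗ + (3*G)/5 = -⅗ + 3*G/5)
Z(p) = -48*p²/5 (Z(p) = (-⅗ + (⅗)*(-15))*p² = (-⅗ - 9)*p² = -48*p²/5)
12835/(1/(345430 + 428655)) + P(d(14))/Z(602) = 12835/(1/(345430 + 428655)) - 393/((-48/5*602²)) = 12835/(1/774085) - 393/((-48/5*362404)) = 12835/(1/774085) - 393/(-17395392/5) = 12835*774085 - 393*(-5/17395392) = 9935380975 + 655/5798464 = 57609948909823055/5798464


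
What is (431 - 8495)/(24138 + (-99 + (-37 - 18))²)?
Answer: -4032/23927 ≈ -0.16851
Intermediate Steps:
(431 - 8495)/(24138 + (-99 + (-37 - 18))²) = -8064/(24138 + (-99 - 55)²) = -8064/(24138 + (-154)²) = -8064/(24138 + 23716) = -8064/47854 = -8064*1/47854 = -4032/23927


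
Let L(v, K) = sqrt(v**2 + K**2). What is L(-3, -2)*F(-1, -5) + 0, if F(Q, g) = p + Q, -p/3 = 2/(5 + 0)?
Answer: -11*sqrt(13)/5 ≈ -7.9322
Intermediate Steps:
p = -6/5 (p = -6/(5 + 0) = -6/5 ≈ -1.2000)
L(v, K) = sqrt(K**2 + v**2)
F(Q, g) = -6/5 + Q
L(-3, -2)*F(-1, -5) + 0 = sqrt((-2)**2 + (-3)**2)*(-6/5 - 1) + 0 = sqrt(4 + 9)*(-11/5) + 0 = sqrt(13)*(-11/5) + 0 = -11*sqrt(13)/5 + 0 = -11*sqrt(13)/5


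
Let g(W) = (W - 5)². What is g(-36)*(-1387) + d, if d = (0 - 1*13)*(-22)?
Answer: -2331261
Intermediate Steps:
g(W) = (-5 + W)²
d = 286 (d = (0 - 13)*(-22) = -13*(-22) = 286)
g(-36)*(-1387) + d = (-5 - 36)²*(-1387) + 286 = (-41)²*(-1387) + 286 = 1681*(-1387) + 286 = -2331547 + 286 = -2331261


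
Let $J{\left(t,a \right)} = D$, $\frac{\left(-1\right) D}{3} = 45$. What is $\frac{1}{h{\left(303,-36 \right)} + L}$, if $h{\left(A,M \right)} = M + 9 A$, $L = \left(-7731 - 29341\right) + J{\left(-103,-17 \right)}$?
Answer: $- \frac{1}{34516} \approx -2.8972 \cdot 10^{-5}$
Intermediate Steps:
$D = -135$ ($D = \left(-3\right) 45 = -135$)
$J{\left(t,a \right)} = -135$
$L = -37207$ ($L = \left(-7731 - 29341\right) - 135 = -37072 - 135 = -37207$)
$\frac{1}{h{\left(303,-36 \right)} + L} = \frac{1}{\left(-36 + 9 \cdot 303\right) - 37207} = \frac{1}{\left(-36 + 2727\right) - 37207} = \frac{1}{2691 - 37207} = \frac{1}{-34516} = - \frac{1}{34516}$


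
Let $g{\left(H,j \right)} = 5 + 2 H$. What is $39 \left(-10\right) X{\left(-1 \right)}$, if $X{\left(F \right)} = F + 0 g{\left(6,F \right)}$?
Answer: $390$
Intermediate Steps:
$X{\left(F \right)} = F$ ($X{\left(F \right)} = F + 0 \left(5 + 2 \cdot 6\right) = F + 0 \left(5 + 12\right) = F + 0 \cdot 17 = F + 0 = F$)
$39 \left(-10\right) X{\left(-1 \right)} = 39 \left(-10\right) \left(-1\right) = \left(-390\right) \left(-1\right) = 390$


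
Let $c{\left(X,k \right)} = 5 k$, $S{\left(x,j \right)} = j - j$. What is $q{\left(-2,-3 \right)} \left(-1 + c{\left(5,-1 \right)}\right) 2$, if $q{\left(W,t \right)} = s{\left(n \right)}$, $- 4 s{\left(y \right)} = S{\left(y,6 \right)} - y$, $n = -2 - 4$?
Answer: $18$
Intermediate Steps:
$S{\left(x,j \right)} = 0$
$n = -6$
$s{\left(y \right)} = \frac{y}{4}$ ($s{\left(y \right)} = - \frac{0 - y}{4} = - \frac{\left(-1\right) y}{4} = \frac{y}{4}$)
$q{\left(W,t \right)} = - \frac{3}{2}$ ($q{\left(W,t \right)} = \frac{1}{4} \left(-6\right) = - \frac{3}{2}$)
$q{\left(-2,-3 \right)} \left(-1 + c{\left(5,-1 \right)}\right) 2 = - \frac{3 \left(-1 + 5 \left(-1\right)\right) 2}{2} = - \frac{3 \left(-1 - 5\right) 2}{2} = - \frac{3 \left(\left(-6\right) 2\right)}{2} = \left(- \frac{3}{2}\right) \left(-12\right) = 18$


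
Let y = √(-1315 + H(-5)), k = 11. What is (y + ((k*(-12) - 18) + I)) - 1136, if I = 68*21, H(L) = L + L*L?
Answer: 142 + I*√1295 ≈ 142.0 + 35.986*I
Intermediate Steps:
H(L) = L + L²
I = 1428
y = I*√1295 (y = √(-1315 - 5*(1 - 5)) = √(-1315 - 5*(-4)) = √(-1315 + 20) = √(-1295) = I*√1295 ≈ 35.986*I)
(y + ((k*(-12) - 18) + I)) - 1136 = (I*√1295 + ((11*(-12) - 18) + 1428)) - 1136 = (I*√1295 + ((-132 - 18) + 1428)) - 1136 = (I*√1295 + (-150 + 1428)) - 1136 = (I*√1295 + 1278) - 1136 = (1278 + I*√1295) - 1136 = 142 + I*√1295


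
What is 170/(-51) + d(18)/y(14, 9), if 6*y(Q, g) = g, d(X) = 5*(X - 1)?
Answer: 160/3 ≈ 53.333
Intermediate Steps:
d(X) = -5 + 5*X (d(X) = 5*(-1 + X) = -5 + 5*X)
y(Q, g) = g/6
170/(-51) + d(18)/y(14, 9) = 170/(-51) + (-5 + 5*18)/(((⅙)*9)) = 170*(-1/51) + (-5 + 90)/(3/2) = -10/3 + 85*(⅔) = -10/3 + 170/3 = 160/3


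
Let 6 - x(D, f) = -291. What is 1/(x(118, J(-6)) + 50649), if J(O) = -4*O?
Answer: 1/50946 ≈ 1.9629e-5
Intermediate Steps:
x(D, f) = 297 (x(D, f) = 6 - 1*(-291) = 6 + 291 = 297)
1/(x(118, J(-6)) + 50649) = 1/(297 + 50649) = 1/50946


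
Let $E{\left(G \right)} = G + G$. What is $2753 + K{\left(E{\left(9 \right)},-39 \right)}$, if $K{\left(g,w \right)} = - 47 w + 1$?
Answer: $4587$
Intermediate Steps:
$E{\left(G \right)} = 2 G$
$K{\left(g,w \right)} = 1 - 47 w$
$2753 + K{\left(E{\left(9 \right)},-39 \right)} = 2753 + \left(1 - -1833\right) = 2753 + \left(1 + 1833\right) = 2753 + 1834 = 4587$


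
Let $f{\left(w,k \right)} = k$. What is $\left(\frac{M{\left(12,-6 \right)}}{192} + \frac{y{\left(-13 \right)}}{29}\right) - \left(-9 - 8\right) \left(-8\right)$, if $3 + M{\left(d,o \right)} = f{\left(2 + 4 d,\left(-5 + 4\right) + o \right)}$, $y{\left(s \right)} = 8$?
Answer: $- \frac{378001}{2784} \approx -135.78$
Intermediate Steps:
$M{\left(d,o \right)} = -4 + o$ ($M{\left(d,o \right)} = -3 + \left(\left(-5 + 4\right) + o\right) = -3 + \left(-1 + o\right) = -4 + o$)
$\left(\frac{M{\left(12,-6 \right)}}{192} + \frac{y{\left(-13 \right)}}{29}\right) - \left(-9 - 8\right) \left(-8\right) = \left(\frac{-4 - 6}{192} + \frac{8}{29}\right) - \left(-9 - 8\right) \left(-8\right) = \left(\left(-10\right) \frac{1}{192} + 8 \cdot \frac{1}{29}\right) - \left(-17\right) \left(-8\right) = \left(- \frac{5}{96} + \frac{8}{29}\right) - 136 = \frac{623}{2784} - 136 = - \frac{378001}{2784}$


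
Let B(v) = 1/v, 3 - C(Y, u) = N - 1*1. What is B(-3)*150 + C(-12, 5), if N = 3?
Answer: -49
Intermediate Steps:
C(Y, u) = 1 (C(Y, u) = 3 - (3 - 1*1) = 3 - (3 - 1) = 3 - 1*2 = 3 - 2 = 1)
B(-3)*150 + C(-12, 5) = 150/(-3) + 1 = -⅓*150 + 1 = -50 + 1 = -49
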